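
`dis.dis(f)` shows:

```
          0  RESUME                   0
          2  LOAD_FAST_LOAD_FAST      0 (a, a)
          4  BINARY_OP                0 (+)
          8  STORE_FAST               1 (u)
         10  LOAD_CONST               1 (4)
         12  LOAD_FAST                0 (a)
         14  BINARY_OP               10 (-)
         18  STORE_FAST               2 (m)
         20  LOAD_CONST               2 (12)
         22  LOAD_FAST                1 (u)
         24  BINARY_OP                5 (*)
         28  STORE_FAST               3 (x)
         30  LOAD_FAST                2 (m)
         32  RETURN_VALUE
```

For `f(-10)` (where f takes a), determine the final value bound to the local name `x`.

-240

LOAD_FAST_LOAD_FAST a,a → push -10,-10. Stack: [-10, -10]
BINARY_OP + → -10 + -10 = -20. Stack: [-20]
STORE_FAST u → u=-20. Stack: []
LOAD_CONST → push 4. Stack: [4]
LOAD_FAST a → push -10. Stack: [4, -10]
BINARY_OP - → 4 - -10 = 14. Stack: [14]
STORE_FAST m → m=14. Stack: []
LOAD_CONST → push 12. Stack: [12]
LOAD_FAST u → push -20. Stack: [12, -20]
BINARY_OP * → 12 * -20 = -240. Stack: [-240]
STORE_FAST x → x=-240. Stack: []
LOAD_FAST m → push 14. Stack: [14]
RETURN_VALUE → return 14.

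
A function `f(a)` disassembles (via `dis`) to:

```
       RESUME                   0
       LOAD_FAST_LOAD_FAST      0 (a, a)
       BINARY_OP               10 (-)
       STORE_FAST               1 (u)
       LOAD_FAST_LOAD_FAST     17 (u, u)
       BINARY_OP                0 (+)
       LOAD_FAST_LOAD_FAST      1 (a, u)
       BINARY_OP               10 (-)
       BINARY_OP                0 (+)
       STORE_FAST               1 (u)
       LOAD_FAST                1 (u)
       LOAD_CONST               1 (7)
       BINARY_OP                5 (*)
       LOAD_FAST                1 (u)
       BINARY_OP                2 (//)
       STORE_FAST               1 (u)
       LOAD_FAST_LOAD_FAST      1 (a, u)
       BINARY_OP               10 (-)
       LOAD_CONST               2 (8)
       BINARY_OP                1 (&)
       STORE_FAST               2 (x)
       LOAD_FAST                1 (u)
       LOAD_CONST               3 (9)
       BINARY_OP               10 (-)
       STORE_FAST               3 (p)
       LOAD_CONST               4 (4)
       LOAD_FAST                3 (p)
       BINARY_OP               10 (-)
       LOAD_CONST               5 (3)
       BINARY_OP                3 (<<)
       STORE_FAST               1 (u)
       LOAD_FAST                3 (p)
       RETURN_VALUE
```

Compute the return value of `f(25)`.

LOAD_FAST_LOAD_FAST a,a → push 25,25. Stack: [25, 25]
BINARY_OP - → 25 - 25 = 0. Stack: [0]
STORE_FAST u → u=0. Stack: []
LOAD_FAST_LOAD_FAST u,u → push 0,0. Stack: [0, 0]
BINARY_OP + → 0 + 0 = 0. Stack: [0]
LOAD_FAST_LOAD_FAST a,u → push 25,0. Stack: [0, 25, 0]
BINARY_OP - → 25 - 0 = 25. Stack: [0, 25]
BINARY_OP + → 0 + 25 = 25. Stack: [25]
STORE_FAST u → u=25. Stack: []
LOAD_FAST u → push 25. Stack: [25]
LOAD_CONST → push 7. Stack: [25, 7]
BINARY_OP * → 25 * 7 = 175. Stack: [175]
LOAD_FAST u → push 25. Stack: [175, 25]
BINARY_OP // → 175 // 25 = 7. Stack: [7]
STORE_FAST u → u=7. Stack: []
LOAD_FAST_LOAD_FAST a,u → push 25,7. Stack: [25, 7]
BINARY_OP - → 25 - 7 = 18. Stack: [18]
LOAD_CONST → push 8. Stack: [18, 8]
BINARY_OP & → 18 & 8 = 0. Stack: [0]
STORE_FAST x → x=0. Stack: []
LOAD_FAST u → push 7. Stack: [7]
LOAD_CONST → push 9. Stack: [7, 9]
BINARY_OP - → 7 - 9 = -2. Stack: [-2]
STORE_FAST p → p=-2. Stack: []
LOAD_CONST → push 4. Stack: [4]
LOAD_FAST p → push -2. Stack: [4, -2]
BINARY_OP - → 4 - -2 = 6. Stack: [6]
LOAD_CONST → push 3. Stack: [6, 3]
BINARY_OP << → 6 << 3 = 48. Stack: [48]
STORE_FAST u → u=48. Stack: []
LOAD_FAST p → push -2. Stack: [-2]
RETURN_VALUE → return -2.

-2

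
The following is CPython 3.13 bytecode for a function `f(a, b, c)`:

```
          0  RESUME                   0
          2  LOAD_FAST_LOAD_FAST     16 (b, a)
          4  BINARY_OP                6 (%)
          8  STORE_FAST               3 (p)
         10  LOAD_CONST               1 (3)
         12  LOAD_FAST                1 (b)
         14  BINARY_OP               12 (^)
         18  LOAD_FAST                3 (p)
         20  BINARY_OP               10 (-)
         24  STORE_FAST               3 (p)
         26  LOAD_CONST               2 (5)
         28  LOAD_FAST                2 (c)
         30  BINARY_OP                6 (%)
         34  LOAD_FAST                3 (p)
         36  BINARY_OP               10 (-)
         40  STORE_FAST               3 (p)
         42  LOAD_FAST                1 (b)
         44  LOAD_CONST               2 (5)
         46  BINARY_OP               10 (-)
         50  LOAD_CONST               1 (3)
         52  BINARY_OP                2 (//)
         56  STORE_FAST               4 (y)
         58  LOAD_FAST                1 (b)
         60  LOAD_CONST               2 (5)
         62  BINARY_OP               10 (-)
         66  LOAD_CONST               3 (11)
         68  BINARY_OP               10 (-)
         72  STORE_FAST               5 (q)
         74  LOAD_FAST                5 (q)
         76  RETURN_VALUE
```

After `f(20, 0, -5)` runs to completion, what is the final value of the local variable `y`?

-2

LOAD_FAST_LOAD_FAST b,a → push 0,20. Stack: [0, 20]
BINARY_OP % → 0 % 20 = 0. Stack: [0]
STORE_FAST p → p=0. Stack: []
LOAD_CONST → push 3. Stack: [3]
LOAD_FAST b → push 0. Stack: [3, 0]
BINARY_OP ^ → 3 ^ 0 = 3. Stack: [3]
LOAD_FAST p → push 0. Stack: [3, 0]
BINARY_OP - → 3 - 0 = 3. Stack: [3]
STORE_FAST p → p=3. Stack: []
LOAD_CONST → push 5. Stack: [5]
LOAD_FAST c → push -5. Stack: [5, -5]
BINARY_OP % → 5 % -5 = 0. Stack: [0]
LOAD_FAST p → push 3. Stack: [0, 3]
BINARY_OP - → 0 - 3 = -3. Stack: [-3]
STORE_FAST p → p=-3. Stack: []
LOAD_FAST b → push 0. Stack: [0]
LOAD_CONST → push 5. Stack: [0, 5]
BINARY_OP - → 0 - 5 = -5. Stack: [-5]
LOAD_CONST → push 3. Stack: [-5, 3]
BINARY_OP // → -5 // 3 = -2. Stack: [-2]
STORE_FAST y → y=-2. Stack: []
LOAD_FAST b → push 0. Stack: [0]
LOAD_CONST → push 5. Stack: [0, 5]
BINARY_OP - → 0 - 5 = -5. Stack: [-5]
LOAD_CONST → push 11. Stack: [-5, 11]
BINARY_OP - → -5 - 11 = -16. Stack: [-16]
STORE_FAST q → q=-16. Stack: []
LOAD_FAST q → push -16. Stack: [-16]
RETURN_VALUE → return -16.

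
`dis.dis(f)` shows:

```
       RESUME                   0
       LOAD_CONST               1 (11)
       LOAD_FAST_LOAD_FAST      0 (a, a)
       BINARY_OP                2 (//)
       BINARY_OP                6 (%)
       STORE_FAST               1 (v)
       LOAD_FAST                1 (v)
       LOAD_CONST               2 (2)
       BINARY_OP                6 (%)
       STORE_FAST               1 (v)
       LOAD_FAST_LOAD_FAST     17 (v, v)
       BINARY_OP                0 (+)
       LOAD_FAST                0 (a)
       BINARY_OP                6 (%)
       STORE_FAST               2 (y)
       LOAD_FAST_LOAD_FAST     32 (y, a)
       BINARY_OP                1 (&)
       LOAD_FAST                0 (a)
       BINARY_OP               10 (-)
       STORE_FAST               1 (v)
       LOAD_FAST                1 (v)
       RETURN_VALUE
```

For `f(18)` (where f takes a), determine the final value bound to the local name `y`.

LOAD_CONST → push 11. Stack: [11]
LOAD_FAST_LOAD_FAST a,a → push 18,18. Stack: [11, 18, 18]
BINARY_OP // → 18 // 18 = 1. Stack: [11, 1]
BINARY_OP % → 11 % 1 = 0. Stack: [0]
STORE_FAST v → v=0. Stack: []
LOAD_FAST v → push 0. Stack: [0]
LOAD_CONST → push 2. Stack: [0, 2]
BINARY_OP % → 0 % 2 = 0. Stack: [0]
STORE_FAST v → v=0. Stack: []
LOAD_FAST_LOAD_FAST v,v → push 0,0. Stack: [0, 0]
BINARY_OP + → 0 + 0 = 0. Stack: [0]
LOAD_FAST a → push 18. Stack: [0, 18]
BINARY_OP % → 0 % 18 = 0. Stack: [0]
STORE_FAST y → y=0. Stack: []
LOAD_FAST_LOAD_FAST y,a → push 0,18. Stack: [0, 18]
BINARY_OP & → 0 & 18 = 0. Stack: [0]
LOAD_FAST a → push 18. Stack: [0, 18]
BINARY_OP - → 0 - 18 = -18. Stack: [-18]
STORE_FAST v → v=-18. Stack: []
LOAD_FAST v → push -18. Stack: [-18]
RETURN_VALUE → return -18.

0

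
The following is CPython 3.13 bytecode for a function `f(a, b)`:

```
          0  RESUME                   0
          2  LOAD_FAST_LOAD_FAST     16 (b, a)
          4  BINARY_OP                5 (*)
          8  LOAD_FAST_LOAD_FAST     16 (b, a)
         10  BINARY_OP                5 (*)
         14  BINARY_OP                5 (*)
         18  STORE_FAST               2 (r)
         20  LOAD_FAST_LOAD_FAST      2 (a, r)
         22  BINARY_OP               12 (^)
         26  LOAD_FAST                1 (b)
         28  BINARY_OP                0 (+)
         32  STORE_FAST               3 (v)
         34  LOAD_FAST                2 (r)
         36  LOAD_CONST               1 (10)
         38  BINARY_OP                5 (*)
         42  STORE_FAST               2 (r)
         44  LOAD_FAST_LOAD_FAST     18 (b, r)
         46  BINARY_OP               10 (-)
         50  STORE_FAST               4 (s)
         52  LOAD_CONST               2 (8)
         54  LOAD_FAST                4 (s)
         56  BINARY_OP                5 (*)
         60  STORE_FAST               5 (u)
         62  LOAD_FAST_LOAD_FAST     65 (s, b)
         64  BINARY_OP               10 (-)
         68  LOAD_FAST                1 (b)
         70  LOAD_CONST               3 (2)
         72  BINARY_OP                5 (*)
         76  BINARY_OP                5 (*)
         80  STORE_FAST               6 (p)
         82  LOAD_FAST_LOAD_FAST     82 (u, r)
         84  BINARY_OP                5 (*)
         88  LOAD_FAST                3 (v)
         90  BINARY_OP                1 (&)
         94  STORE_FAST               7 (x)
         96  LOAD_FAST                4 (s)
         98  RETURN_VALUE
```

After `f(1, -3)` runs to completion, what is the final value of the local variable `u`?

-744

LOAD_FAST_LOAD_FAST b,a → push -3,1. Stack: [-3, 1]
BINARY_OP * → -3 * 1 = -3. Stack: [-3]
LOAD_FAST_LOAD_FAST b,a → push -3,1. Stack: [-3, -3, 1]
BINARY_OP * → -3 * 1 = -3. Stack: [-3, -3]
BINARY_OP * → -3 * -3 = 9. Stack: [9]
STORE_FAST r → r=9. Stack: []
LOAD_FAST_LOAD_FAST a,r → push 1,9. Stack: [1, 9]
BINARY_OP ^ → 1 ^ 9 = 8. Stack: [8]
LOAD_FAST b → push -3. Stack: [8, -3]
BINARY_OP + → 8 + -3 = 5. Stack: [5]
STORE_FAST v → v=5. Stack: []
LOAD_FAST r → push 9. Stack: [9]
LOAD_CONST → push 10. Stack: [9, 10]
BINARY_OP * → 9 * 10 = 90. Stack: [90]
STORE_FAST r → r=90. Stack: []
LOAD_FAST_LOAD_FAST b,r → push -3,90. Stack: [-3, 90]
BINARY_OP - → -3 - 90 = -93. Stack: [-93]
STORE_FAST s → s=-93. Stack: []
LOAD_CONST → push 8. Stack: [8]
LOAD_FAST s → push -93. Stack: [8, -93]
BINARY_OP * → 8 * -93 = -744. Stack: [-744]
STORE_FAST u → u=-744. Stack: []
LOAD_FAST_LOAD_FAST s,b → push -93,-3. Stack: [-93, -3]
BINARY_OP - → -93 - -3 = -90. Stack: [-90]
LOAD_FAST b → push -3. Stack: [-90, -3]
LOAD_CONST → push 2. Stack: [-90, -3, 2]
BINARY_OP * → -3 * 2 = -6. Stack: [-90, -6]
BINARY_OP * → -90 * -6 = 540. Stack: [540]
STORE_FAST p → p=540. Stack: []
LOAD_FAST_LOAD_FAST u,r → push -744,90. Stack: [-744, 90]
BINARY_OP * → -744 * 90 = -66960. Stack: [-66960]
LOAD_FAST v → push 5. Stack: [-66960, 5]
BINARY_OP & → -66960 & 5 = 0. Stack: [0]
STORE_FAST x → x=0. Stack: []
LOAD_FAST s → push -93. Stack: [-93]
RETURN_VALUE → return -93.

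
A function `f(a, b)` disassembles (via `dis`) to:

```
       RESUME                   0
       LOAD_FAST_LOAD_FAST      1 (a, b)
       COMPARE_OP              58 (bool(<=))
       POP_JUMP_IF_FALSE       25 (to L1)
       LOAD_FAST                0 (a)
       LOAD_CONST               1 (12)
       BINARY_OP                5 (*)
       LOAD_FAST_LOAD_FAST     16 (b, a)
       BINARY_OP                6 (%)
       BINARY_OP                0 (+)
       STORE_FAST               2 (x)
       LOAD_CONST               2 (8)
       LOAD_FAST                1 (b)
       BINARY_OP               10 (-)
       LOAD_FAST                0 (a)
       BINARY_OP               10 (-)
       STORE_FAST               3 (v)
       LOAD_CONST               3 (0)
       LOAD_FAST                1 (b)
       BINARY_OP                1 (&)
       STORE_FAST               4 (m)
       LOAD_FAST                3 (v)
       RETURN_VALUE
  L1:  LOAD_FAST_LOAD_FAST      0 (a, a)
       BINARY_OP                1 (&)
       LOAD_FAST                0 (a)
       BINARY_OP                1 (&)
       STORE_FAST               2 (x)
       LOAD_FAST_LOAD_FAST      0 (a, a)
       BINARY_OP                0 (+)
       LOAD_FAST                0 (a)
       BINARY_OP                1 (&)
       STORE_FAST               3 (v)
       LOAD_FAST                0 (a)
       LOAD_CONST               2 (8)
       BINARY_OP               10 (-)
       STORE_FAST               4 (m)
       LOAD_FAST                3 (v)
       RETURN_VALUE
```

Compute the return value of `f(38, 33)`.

4

LOAD_FAST_LOAD_FAST a,b → push 38,33. Stack: [38, 33]
COMPARE_OP bool(<=) → 38 vs 33 = False. Stack: [False]
POP_JUMP_IF_FALSE → pop False; jump. Stack: []
LOAD_FAST_LOAD_FAST a,a → push 38,38. Stack: [38, 38]
BINARY_OP & → 38 & 38 = 38. Stack: [38]
LOAD_FAST a → push 38. Stack: [38, 38]
BINARY_OP & → 38 & 38 = 38. Stack: [38]
STORE_FAST x → x=38. Stack: []
LOAD_FAST_LOAD_FAST a,a → push 38,38. Stack: [38, 38]
BINARY_OP + → 38 + 38 = 76. Stack: [76]
LOAD_FAST a → push 38. Stack: [76, 38]
BINARY_OP & → 76 & 38 = 4. Stack: [4]
STORE_FAST v → v=4. Stack: []
LOAD_FAST a → push 38. Stack: [38]
LOAD_CONST → push 8. Stack: [38, 8]
BINARY_OP - → 38 - 8 = 30. Stack: [30]
STORE_FAST m → m=30. Stack: []
LOAD_FAST v → push 4. Stack: [4]
RETURN_VALUE → return 4.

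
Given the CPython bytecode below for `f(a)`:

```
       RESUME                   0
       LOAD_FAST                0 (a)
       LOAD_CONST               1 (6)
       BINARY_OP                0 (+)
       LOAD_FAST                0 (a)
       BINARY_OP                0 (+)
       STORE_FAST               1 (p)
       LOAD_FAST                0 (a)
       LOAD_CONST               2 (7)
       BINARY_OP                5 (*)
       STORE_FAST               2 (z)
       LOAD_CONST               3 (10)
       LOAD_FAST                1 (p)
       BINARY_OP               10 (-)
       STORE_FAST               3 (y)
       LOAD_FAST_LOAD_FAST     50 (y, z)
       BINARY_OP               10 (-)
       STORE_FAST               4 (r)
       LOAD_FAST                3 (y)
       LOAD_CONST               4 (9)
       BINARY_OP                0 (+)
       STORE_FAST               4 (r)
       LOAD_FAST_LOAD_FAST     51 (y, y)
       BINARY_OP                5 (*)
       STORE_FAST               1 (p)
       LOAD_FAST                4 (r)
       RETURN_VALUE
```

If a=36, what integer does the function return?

LOAD_FAST a → push 36. Stack: [36]
LOAD_CONST → push 6. Stack: [36, 6]
BINARY_OP + → 36 + 6 = 42. Stack: [42]
LOAD_FAST a → push 36. Stack: [42, 36]
BINARY_OP + → 42 + 36 = 78. Stack: [78]
STORE_FAST p → p=78. Stack: []
LOAD_FAST a → push 36. Stack: [36]
LOAD_CONST → push 7. Stack: [36, 7]
BINARY_OP * → 36 * 7 = 252. Stack: [252]
STORE_FAST z → z=252. Stack: []
LOAD_CONST → push 10. Stack: [10]
LOAD_FAST p → push 78. Stack: [10, 78]
BINARY_OP - → 10 - 78 = -68. Stack: [-68]
STORE_FAST y → y=-68. Stack: []
LOAD_FAST_LOAD_FAST y,z → push -68,252. Stack: [-68, 252]
BINARY_OP - → -68 - 252 = -320. Stack: [-320]
STORE_FAST r → r=-320. Stack: []
LOAD_FAST y → push -68. Stack: [-68]
LOAD_CONST → push 9. Stack: [-68, 9]
BINARY_OP + → -68 + 9 = -59. Stack: [-59]
STORE_FAST r → r=-59. Stack: []
LOAD_FAST_LOAD_FAST y,y → push -68,-68. Stack: [-68, -68]
BINARY_OP * → -68 * -68 = 4624. Stack: [4624]
STORE_FAST p → p=4624. Stack: []
LOAD_FAST r → push -59. Stack: [-59]
RETURN_VALUE → return -59.

-59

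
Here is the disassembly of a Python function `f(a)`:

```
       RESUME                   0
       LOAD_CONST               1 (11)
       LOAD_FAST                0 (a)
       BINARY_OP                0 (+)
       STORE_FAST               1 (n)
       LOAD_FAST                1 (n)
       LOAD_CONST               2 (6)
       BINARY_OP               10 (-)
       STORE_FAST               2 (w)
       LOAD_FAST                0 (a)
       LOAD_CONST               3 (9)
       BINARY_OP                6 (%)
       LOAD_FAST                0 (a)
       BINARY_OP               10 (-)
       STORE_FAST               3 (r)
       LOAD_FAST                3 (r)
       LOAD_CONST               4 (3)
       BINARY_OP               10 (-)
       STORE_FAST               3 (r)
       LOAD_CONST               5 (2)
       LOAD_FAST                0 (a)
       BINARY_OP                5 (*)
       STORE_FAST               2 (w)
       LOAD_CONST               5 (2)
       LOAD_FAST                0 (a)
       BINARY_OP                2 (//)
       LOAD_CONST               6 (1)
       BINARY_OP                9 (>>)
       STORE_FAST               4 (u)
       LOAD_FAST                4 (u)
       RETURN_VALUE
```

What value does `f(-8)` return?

-1

LOAD_CONST → push 11. Stack: [11]
LOAD_FAST a → push -8. Stack: [11, -8]
BINARY_OP + → 11 + -8 = 3. Stack: [3]
STORE_FAST n → n=3. Stack: []
LOAD_FAST n → push 3. Stack: [3]
LOAD_CONST → push 6. Stack: [3, 6]
BINARY_OP - → 3 - 6 = -3. Stack: [-3]
STORE_FAST w → w=-3. Stack: []
LOAD_FAST a → push -8. Stack: [-8]
LOAD_CONST → push 9. Stack: [-8, 9]
BINARY_OP % → -8 % 9 = 1. Stack: [1]
LOAD_FAST a → push -8. Stack: [1, -8]
BINARY_OP - → 1 - -8 = 9. Stack: [9]
STORE_FAST r → r=9. Stack: []
LOAD_FAST r → push 9. Stack: [9]
LOAD_CONST → push 3. Stack: [9, 3]
BINARY_OP - → 9 - 3 = 6. Stack: [6]
STORE_FAST r → r=6. Stack: []
LOAD_CONST → push 2. Stack: [2]
LOAD_FAST a → push -8. Stack: [2, -8]
BINARY_OP * → 2 * -8 = -16. Stack: [-16]
STORE_FAST w → w=-16. Stack: []
LOAD_CONST → push 2. Stack: [2]
LOAD_FAST a → push -8. Stack: [2, -8]
BINARY_OP // → 2 // -8 = -1. Stack: [-1]
LOAD_CONST → push 1. Stack: [-1, 1]
BINARY_OP >> → -1 >> 1 = -1. Stack: [-1]
STORE_FAST u → u=-1. Stack: []
LOAD_FAST u → push -1. Stack: [-1]
RETURN_VALUE → return -1.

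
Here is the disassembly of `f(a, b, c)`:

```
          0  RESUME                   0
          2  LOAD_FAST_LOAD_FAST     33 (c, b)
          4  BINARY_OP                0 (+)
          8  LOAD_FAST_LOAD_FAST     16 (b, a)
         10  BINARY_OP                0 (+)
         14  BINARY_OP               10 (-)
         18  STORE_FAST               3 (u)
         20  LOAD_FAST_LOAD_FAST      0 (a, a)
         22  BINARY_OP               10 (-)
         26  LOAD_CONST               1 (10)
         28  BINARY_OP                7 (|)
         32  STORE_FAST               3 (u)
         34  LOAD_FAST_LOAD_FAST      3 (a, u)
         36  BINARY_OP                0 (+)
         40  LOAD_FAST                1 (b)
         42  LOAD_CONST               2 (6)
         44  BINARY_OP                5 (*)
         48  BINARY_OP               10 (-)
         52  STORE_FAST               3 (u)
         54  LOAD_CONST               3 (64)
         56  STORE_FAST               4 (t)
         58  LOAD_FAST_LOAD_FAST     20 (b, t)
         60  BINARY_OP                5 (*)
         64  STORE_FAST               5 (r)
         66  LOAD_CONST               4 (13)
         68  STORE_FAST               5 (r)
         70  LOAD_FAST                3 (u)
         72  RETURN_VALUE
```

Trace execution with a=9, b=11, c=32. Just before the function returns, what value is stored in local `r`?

LOAD_FAST_LOAD_FAST c,b → push 32,11. Stack: [32, 11]
BINARY_OP + → 32 + 11 = 43. Stack: [43]
LOAD_FAST_LOAD_FAST b,a → push 11,9. Stack: [43, 11, 9]
BINARY_OP + → 11 + 9 = 20. Stack: [43, 20]
BINARY_OP - → 43 - 20 = 23. Stack: [23]
STORE_FAST u → u=23. Stack: []
LOAD_FAST_LOAD_FAST a,a → push 9,9. Stack: [9, 9]
BINARY_OP - → 9 - 9 = 0. Stack: [0]
LOAD_CONST → push 10. Stack: [0, 10]
BINARY_OP | → 0 | 10 = 10. Stack: [10]
STORE_FAST u → u=10. Stack: []
LOAD_FAST_LOAD_FAST a,u → push 9,10. Stack: [9, 10]
BINARY_OP + → 9 + 10 = 19. Stack: [19]
LOAD_FAST b → push 11. Stack: [19, 11]
LOAD_CONST → push 6. Stack: [19, 11, 6]
BINARY_OP * → 11 * 6 = 66. Stack: [19, 66]
BINARY_OP - → 19 - 66 = -47. Stack: [-47]
STORE_FAST u → u=-47. Stack: []
LOAD_CONST → push 64. Stack: [64]
STORE_FAST t → t=64. Stack: []
LOAD_FAST_LOAD_FAST b,t → push 11,64. Stack: [11, 64]
BINARY_OP * → 11 * 64 = 704. Stack: [704]
STORE_FAST r → r=704. Stack: []
LOAD_CONST → push 13. Stack: [13]
STORE_FAST r → r=13. Stack: []
LOAD_FAST u → push -47. Stack: [-47]
RETURN_VALUE → return -47.

13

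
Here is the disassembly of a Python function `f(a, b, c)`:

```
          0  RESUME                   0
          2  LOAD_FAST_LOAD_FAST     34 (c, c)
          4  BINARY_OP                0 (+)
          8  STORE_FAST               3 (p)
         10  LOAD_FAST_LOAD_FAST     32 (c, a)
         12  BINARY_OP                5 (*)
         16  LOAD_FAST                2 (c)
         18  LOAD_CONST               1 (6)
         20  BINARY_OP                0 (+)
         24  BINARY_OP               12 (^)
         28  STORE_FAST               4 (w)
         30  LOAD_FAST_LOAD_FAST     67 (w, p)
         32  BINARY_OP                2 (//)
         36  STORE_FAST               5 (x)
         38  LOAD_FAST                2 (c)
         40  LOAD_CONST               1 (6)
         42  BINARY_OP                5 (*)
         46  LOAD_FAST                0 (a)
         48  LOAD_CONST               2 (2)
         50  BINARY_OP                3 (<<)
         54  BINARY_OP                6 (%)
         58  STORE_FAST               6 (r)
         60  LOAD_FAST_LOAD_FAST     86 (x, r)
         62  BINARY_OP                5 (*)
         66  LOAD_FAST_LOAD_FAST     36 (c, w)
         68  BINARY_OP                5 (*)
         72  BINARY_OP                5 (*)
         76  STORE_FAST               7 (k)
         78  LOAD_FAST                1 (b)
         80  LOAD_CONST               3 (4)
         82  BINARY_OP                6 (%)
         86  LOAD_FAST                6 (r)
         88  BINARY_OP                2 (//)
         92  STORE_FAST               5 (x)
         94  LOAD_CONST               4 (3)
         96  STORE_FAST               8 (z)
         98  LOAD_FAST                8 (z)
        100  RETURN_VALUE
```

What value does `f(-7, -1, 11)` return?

3

LOAD_FAST_LOAD_FAST c,c → push 11,11. Stack: [11, 11]
BINARY_OP + → 11 + 11 = 22. Stack: [22]
STORE_FAST p → p=22. Stack: []
LOAD_FAST_LOAD_FAST c,a → push 11,-7. Stack: [11, -7]
BINARY_OP * → 11 * -7 = -77. Stack: [-77]
LOAD_FAST c → push 11. Stack: [-77, 11]
LOAD_CONST → push 6. Stack: [-77, 11, 6]
BINARY_OP + → 11 + 6 = 17. Stack: [-77, 17]
BINARY_OP ^ → -77 ^ 17 = -94. Stack: [-94]
STORE_FAST w → w=-94. Stack: []
LOAD_FAST_LOAD_FAST w,p → push -94,22. Stack: [-94, 22]
BINARY_OP // → -94 // 22 = -5. Stack: [-5]
STORE_FAST x → x=-5. Stack: []
LOAD_FAST c → push 11. Stack: [11]
LOAD_CONST → push 6. Stack: [11, 6]
BINARY_OP * → 11 * 6 = 66. Stack: [66]
LOAD_FAST a → push -7. Stack: [66, -7]
LOAD_CONST → push 2. Stack: [66, -7, 2]
BINARY_OP << → -7 << 2 = -28. Stack: [66, -28]
BINARY_OP % → 66 % -28 = -18. Stack: [-18]
STORE_FAST r → r=-18. Stack: []
LOAD_FAST_LOAD_FAST x,r → push -5,-18. Stack: [-5, -18]
BINARY_OP * → -5 * -18 = 90. Stack: [90]
LOAD_FAST_LOAD_FAST c,w → push 11,-94. Stack: [90, 11, -94]
BINARY_OP * → 11 * -94 = -1034. Stack: [90, -1034]
BINARY_OP * → 90 * -1034 = -93060. Stack: [-93060]
STORE_FAST k → k=-93060. Stack: []
LOAD_FAST b → push -1. Stack: [-1]
LOAD_CONST → push 4. Stack: [-1, 4]
BINARY_OP % → -1 % 4 = 3. Stack: [3]
LOAD_FAST r → push -18. Stack: [3, -18]
BINARY_OP // → 3 // -18 = -1. Stack: [-1]
STORE_FAST x → x=-1. Stack: []
LOAD_CONST → push 3. Stack: [3]
STORE_FAST z → z=3. Stack: []
LOAD_FAST z → push 3. Stack: [3]
RETURN_VALUE → return 3.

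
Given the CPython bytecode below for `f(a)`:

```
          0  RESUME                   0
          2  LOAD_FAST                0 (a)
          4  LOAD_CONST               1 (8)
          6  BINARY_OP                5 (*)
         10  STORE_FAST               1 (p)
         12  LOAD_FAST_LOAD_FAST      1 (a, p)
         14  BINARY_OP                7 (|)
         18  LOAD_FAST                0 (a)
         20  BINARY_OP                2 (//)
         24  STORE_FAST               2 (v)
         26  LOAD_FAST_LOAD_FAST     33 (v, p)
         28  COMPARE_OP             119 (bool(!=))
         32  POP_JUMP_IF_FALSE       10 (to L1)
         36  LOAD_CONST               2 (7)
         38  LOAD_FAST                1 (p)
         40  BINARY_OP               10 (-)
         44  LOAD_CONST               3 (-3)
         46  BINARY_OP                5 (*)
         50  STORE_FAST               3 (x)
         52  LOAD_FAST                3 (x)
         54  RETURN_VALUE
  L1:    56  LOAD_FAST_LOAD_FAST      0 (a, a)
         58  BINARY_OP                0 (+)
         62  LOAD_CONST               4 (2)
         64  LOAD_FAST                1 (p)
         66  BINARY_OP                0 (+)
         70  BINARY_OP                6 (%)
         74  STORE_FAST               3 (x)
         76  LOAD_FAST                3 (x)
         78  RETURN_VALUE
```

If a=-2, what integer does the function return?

-69

LOAD_FAST a → push -2. Stack: [-2]
LOAD_CONST → push 8. Stack: [-2, 8]
BINARY_OP * → -2 * 8 = -16. Stack: [-16]
STORE_FAST p → p=-16. Stack: []
LOAD_FAST_LOAD_FAST a,p → push -2,-16. Stack: [-2, -16]
BINARY_OP | → -2 | -16 = -2. Stack: [-2]
LOAD_FAST a → push -2. Stack: [-2, -2]
BINARY_OP // → -2 // -2 = 1. Stack: [1]
STORE_FAST v → v=1. Stack: []
LOAD_FAST_LOAD_FAST v,p → push 1,-16. Stack: [1, -16]
COMPARE_OP bool(!=) → 1 vs -16 = True. Stack: [True]
POP_JUMP_IF_FALSE → pop True; no jump. Stack: []
LOAD_CONST → push 7. Stack: [7]
LOAD_FAST p → push -16. Stack: [7, -16]
BINARY_OP - → 7 - -16 = 23. Stack: [23]
LOAD_CONST → push -3. Stack: [23, -3]
BINARY_OP * → 23 * -3 = -69. Stack: [-69]
STORE_FAST x → x=-69. Stack: []
LOAD_FAST x → push -69. Stack: [-69]
RETURN_VALUE → return -69.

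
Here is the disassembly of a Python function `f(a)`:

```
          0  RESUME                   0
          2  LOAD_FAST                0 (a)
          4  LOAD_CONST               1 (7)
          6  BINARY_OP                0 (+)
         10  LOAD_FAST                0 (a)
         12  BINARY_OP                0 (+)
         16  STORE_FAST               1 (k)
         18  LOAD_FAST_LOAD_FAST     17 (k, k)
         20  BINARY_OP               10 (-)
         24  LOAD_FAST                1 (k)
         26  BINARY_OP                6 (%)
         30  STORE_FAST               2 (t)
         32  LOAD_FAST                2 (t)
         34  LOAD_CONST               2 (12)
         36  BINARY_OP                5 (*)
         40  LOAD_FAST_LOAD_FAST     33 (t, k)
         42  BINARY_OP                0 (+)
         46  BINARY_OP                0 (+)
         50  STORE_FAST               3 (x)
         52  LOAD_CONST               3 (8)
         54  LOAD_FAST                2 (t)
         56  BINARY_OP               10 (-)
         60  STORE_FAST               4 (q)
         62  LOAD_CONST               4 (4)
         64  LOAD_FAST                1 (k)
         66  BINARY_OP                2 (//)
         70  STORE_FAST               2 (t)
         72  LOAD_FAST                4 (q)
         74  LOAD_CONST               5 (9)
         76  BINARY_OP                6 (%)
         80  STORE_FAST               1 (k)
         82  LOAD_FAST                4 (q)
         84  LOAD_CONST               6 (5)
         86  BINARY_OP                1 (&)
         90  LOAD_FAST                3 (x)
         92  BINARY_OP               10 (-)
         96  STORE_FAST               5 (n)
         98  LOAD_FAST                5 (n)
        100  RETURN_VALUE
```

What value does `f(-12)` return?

17

LOAD_FAST a → push -12. Stack: [-12]
LOAD_CONST → push 7. Stack: [-12, 7]
BINARY_OP + → -12 + 7 = -5. Stack: [-5]
LOAD_FAST a → push -12. Stack: [-5, -12]
BINARY_OP + → -5 + -12 = -17. Stack: [-17]
STORE_FAST k → k=-17. Stack: []
LOAD_FAST_LOAD_FAST k,k → push -17,-17. Stack: [-17, -17]
BINARY_OP - → -17 - -17 = 0. Stack: [0]
LOAD_FAST k → push -17. Stack: [0, -17]
BINARY_OP % → 0 % -17 = 0. Stack: [0]
STORE_FAST t → t=0. Stack: []
LOAD_FAST t → push 0. Stack: [0]
LOAD_CONST → push 12. Stack: [0, 12]
BINARY_OP * → 0 * 12 = 0. Stack: [0]
LOAD_FAST_LOAD_FAST t,k → push 0,-17. Stack: [0, 0, -17]
BINARY_OP + → 0 + -17 = -17. Stack: [0, -17]
BINARY_OP + → 0 + -17 = -17. Stack: [-17]
STORE_FAST x → x=-17. Stack: []
LOAD_CONST → push 8. Stack: [8]
LOAD_FAST t → push 0. Stack: [8, 0]
BINARY_OP - → 8 - 0 = 8. Stack: [8]
STORE_FAST q → q=8. Stack: []
LOAD_CONST → push 4. Stack: [4]
LOAD_FAST k → push -17. Stack: [4, -17]
BINARY_OP // → 4 // -17 = -1. Stack: [-1]
STORE_FAST t → t=-1. Stack: []
LOAD_FAST q → push 8. Stack: [8]
LOAD_CONST → push 9. Stack: [8, 9]
BINARY_OP % → 8 % 9 = 8. Stack: [8]
STORE_FAST k → k=8. Stack: []
LOAD_FAST q → push 8. Stack: [8]
LOAD_CONST → push 5. Stack: [8, 5]
BINARY_OP & → 8 & 5 = 0. Stack: [0]
LOAD_FAST x → push -17. Stack: [0, -17]
BINARY_OP - → 0 - -17 = 17. Stack: [17]
STORE_FAST n → n=17. Stack: []
LOAD_FAST n → push 17. Stack: [17]
RETURN_VALUE → return 17.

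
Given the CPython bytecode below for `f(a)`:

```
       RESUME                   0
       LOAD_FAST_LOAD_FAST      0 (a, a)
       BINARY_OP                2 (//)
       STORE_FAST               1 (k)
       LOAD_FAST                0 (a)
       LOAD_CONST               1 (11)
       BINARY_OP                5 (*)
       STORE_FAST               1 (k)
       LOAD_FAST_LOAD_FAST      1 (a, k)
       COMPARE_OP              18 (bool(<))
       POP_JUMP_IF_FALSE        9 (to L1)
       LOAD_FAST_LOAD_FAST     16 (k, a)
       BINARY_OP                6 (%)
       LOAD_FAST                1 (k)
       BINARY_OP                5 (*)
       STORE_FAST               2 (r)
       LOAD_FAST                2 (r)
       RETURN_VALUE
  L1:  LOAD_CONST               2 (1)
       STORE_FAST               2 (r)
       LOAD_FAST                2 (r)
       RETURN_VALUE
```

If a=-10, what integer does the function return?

1

LOAD_FAST_LOAD_FAST a,a → push -10,-10. Stack: [-10, -10]
BINARY_OP // → -10 // -10 = 1. Stack: [1]
STORE_FAST k → k=1. Stack: []
LOAD_FAST a → push -10. Stack: [-10]
LOAD_CONST → push 11. Stack: [-10, 11]
BINARY_OP * → -10 * 11 = -110. Stack: [-110]
STORE_FAST k → k=-110. Stack: []
LOAD_FAST_LOAD_FAST a,k → push -10,-110. Stack: [-10, -110]
COMPARE_OP bool(<) → -10 vs -110 = False. Stack: [False]
POP_JUMP_IF_FALSE → pop False; jump. Stack: []
LOAD_CONST → push 1. Stack: [1]
STORE_FAST r → r=1. Stack: []
LOAD_FAST r → push 1. Stack: [1]
RETURN_VALUE → return 1.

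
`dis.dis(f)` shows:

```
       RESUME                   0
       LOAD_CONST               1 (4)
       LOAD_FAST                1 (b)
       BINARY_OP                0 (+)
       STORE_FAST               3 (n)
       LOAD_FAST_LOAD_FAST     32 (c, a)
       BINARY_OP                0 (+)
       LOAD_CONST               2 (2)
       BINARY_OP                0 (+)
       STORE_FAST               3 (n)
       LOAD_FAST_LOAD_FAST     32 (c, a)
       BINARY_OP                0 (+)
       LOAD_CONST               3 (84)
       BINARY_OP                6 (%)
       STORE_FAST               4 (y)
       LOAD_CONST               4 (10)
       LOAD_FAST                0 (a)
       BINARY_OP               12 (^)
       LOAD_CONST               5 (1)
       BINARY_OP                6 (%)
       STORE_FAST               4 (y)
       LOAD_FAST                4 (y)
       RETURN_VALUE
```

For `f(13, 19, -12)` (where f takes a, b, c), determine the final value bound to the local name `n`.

LOAD_CONST → push 4. Stack: [4]
LOAD_FAST b → push 19. Stack: [4, 19]
BINARY_OP + → 4 + 19 = 23. Stack: [23]
STORE_FAST n → n=23. Stack: []
LOAD_FAST_LOAD_FAST c,a → push -12,13. Stack: [-12, 13]
BINARY_OP + → -12 + 13 = 1. Stack: [1]
LOAD_CONST → push 2. Stack: [1, 2]
BINARY_OP + → 1 + 2 = 3. Stack: [3]
STORE_FAST n → n=3. Stack: []
LOAD_FAST_LOAD_FAST c,a → push -12,13. Stack: [-12, 13]
BINARY_OP + → -12 + 13 = 1. Stack: [1]
LOAD_CONST → push 84. Stack: [1, 84]
BINARY_OP % → 1 % 84 = 1. Stack: [1]
STORE_FAST y → y=1. Stack: []
LOAD_CONST → push 10. Stack: [10]
LOAD_FAST a → push 13. Stack: [10, 13]
BINARY_OP ^ → 10 ^ 13 = 7. Stack: [7]
LOAD_CONST → push 1. Stack: [7, 1]
BINARY_OP % → 7 % 1 = 0. Stack: [0]
STORE_FAST y → y=0. Stack: []
LOAD_FAST y → push 0. Stack: [0]
RETURN_VALUE → return 0.

3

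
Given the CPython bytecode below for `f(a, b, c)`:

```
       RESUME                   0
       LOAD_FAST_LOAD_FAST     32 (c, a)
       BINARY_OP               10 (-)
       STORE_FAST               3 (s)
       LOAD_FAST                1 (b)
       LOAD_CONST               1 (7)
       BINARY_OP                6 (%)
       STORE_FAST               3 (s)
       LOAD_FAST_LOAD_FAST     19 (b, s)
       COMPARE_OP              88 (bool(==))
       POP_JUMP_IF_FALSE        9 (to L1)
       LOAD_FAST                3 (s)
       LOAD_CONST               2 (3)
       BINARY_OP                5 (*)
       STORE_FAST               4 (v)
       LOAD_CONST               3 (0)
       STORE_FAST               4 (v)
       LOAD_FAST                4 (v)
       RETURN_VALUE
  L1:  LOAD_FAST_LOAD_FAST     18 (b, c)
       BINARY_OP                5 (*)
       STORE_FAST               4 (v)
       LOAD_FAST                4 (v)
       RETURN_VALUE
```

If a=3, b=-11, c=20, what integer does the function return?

LOAD_FAST_LOAD_FAST c,a → push 20,3. Stack: [20, 3]
BINARY_OP - → 20 - 3 = 17. Stack: [17]
STORE_FAST s → s=17. Stack: []
LOAD_FAST b → push -11. Stack: [-11]
LOAD_CONST → push 7. Stack: [-11, 7]
BINARY_OP % → -11 % 7 = 3. Stack: [3]
STORE_FAST s → s=3. Stack: []
LOAD_FAST_LOAD_FAST b,s → push -11,3. Stack: [-11, 3]
COMPARE_OP bool(==) → -11 vs 3 = False. Stack: [False]
POP_JUMP_IF_FALSE → pop False; jump. Stack: []
LOAD_FAST_LOAD_FAST b,c → push -11,20. Stack: [-11, 20]
BINARY_OP * → -11 * 20 = -220. Stack: [-220]
STORE_FAST v → v=-220. Stack: []
LOAD_FAST v → push -220. Stack: [-220]
RETURN_VALUE → return -220.

-220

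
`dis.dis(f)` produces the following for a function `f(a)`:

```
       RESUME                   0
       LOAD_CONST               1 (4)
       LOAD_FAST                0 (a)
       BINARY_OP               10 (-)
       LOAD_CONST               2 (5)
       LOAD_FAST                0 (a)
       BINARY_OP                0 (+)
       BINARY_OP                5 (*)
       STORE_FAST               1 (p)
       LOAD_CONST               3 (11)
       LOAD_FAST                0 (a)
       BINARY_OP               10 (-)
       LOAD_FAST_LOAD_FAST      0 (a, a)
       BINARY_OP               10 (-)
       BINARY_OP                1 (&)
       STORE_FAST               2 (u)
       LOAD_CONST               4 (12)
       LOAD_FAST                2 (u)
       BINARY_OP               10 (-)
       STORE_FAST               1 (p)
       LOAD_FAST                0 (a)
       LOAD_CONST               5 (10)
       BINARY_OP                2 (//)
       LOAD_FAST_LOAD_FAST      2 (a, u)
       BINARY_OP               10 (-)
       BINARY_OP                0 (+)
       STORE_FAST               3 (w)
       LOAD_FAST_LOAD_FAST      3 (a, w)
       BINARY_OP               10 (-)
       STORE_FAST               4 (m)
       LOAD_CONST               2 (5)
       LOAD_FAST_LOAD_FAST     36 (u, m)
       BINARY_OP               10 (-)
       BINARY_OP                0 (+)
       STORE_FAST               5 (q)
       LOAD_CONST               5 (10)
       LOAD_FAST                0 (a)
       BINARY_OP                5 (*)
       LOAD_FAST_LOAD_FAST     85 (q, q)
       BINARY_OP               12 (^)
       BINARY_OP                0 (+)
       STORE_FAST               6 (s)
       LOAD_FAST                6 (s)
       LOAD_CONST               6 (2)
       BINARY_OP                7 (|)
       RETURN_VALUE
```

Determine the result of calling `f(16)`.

LOAD_CONST → push 4. Stack: [4]
LOAD_FAST a → push 16. Stack: [4, 16]
BINARY_OP - → 4 - 16 = -12. Stack: [-12]
LOAD_CONST → push 5. Stack: [-12, 5]
LOAD_FAST a → push 16. Stack: [-12, 5, 16]
BINARY_OP + → 5 + 16 = 21. Stack: [-12, 21]
BINARY_OP * → -12 * 21 = -252. Stack: [-252]
STORE_FAST p → p=-252. Stack: []
LOAD_CONST → push 11. Stack: [11]
LOAD_FAST a → push 16. Stack: [11, 16]
BINARY_OP - → 11 - 16 = -5. Stack: [-5]
LOAD_FAST_LOAD_FAST a,a → push 16,16. Stack: [-5, 16, 16]
BINARY_OP - → 16 - 16 = 0. Stack: [-5, 0]
BINARY_OP & → -5 & 0 = 0. Stack: [0]
STORE_FAST u → u=0. Stack: []
LOAD_CONST → push 12. Stack: [12]
LOAD_FAST u → push 0. Stack: [12, 0]
BINARY_OP - → 12 - 0 = 12. Stack: [12]
STORE_FAST p → p=12. Stack: []
LOAD_FAST a → push 16. Stack: [16]
LOAD_CONST → push 10. Stack: [16, 10]
BINARY_OP // → 16 // 10 = 1. Stack: [1]
LOAD_FAST_LOAD_FAST a,u → push 16,0. Stack: [1, 16, 0]
BINARY_OP - → 16 - 0 = 16. Stack: [1, 16]
BINARY_OP + → 1 + 16 = 17. Stack: [17]
STORE_FAST w → w=17. Stack: []
LOAD_FAST_LOAD_FAST a,w → push 16,17. Stack: [16, 17]
BINARY_OP - → 16 - 17 = -1. Stack: [-1]
STORE_FAST m → m=-1. Stack: []
LOAD_CONST → push 5. Stack: [5]
LOAD_FAST_LOAD_FAST u,m → push 0,-1. Stack: [5, 0, -1]
BINARY_OP - → 0 - -1 = 1. Stack: [5, 1]
BINARY_OP + → 5 + 1 = 6. Stack: [6]
STORE_FAST q → q=6. Stack: []
LOAD_CONST → push 10. Stack: [10]
LOAD_FAST a → push 16. Stack: [10, 16]
BINARY_OP * → 10 * 16 = 160. Stack: [160]
LOAD_FAST_LOAD_FAST q,q → push 6,6. Stack: [160, 6, 6]
BINARY_OP ^ → 6 ^ 6 = 0. Stack: [160, 0]
BINARY_OP + → 160 + 0 = 160. Stack: [160]
STORE_FAST s → s=160. Stack: []
LOAD_FAST s → push 160. Stack: [160]
LOAD_CONST → push 2. Stack: [160, 2]
BINARY_OP | → 160 | 2 = 162. Stack: [162]
RETURN_VALUE → return 162.

162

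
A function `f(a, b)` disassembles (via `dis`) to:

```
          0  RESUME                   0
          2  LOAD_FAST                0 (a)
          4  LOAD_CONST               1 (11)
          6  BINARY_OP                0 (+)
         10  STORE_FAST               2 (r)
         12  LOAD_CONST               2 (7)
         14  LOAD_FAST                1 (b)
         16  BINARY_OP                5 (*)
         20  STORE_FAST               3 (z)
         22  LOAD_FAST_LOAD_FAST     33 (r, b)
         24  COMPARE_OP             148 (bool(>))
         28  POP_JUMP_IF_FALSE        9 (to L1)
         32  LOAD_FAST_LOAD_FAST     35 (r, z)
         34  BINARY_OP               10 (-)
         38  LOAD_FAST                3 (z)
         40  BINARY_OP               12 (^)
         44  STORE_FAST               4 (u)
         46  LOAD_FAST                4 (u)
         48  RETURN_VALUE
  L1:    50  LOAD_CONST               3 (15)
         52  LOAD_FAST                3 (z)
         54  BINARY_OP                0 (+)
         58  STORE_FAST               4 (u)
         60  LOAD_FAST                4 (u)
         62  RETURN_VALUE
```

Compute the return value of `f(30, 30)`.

-123

LOAD_FAST a → push 30. Stack: [30]
LOAD_CONST → push 11. Stack: [30, 11]
BINARY_OP + → 30 + 11 = 41. Stack: [41]
STORE_FAST r → r=41. Stack: []
LOAD_CONST → push 7. Stack: [7]
LOAD_FAST b → push 30. Stack: [7, 30]
BINARY_OP * → 7 * 30 = 210. Stack: [210]
STORE_FAST z → z=210. Stack: []
LOAD_FAST_LOAD_FAST r,b → push 41,30. Stack: [41, 30]
COMPARE_OP bool(>) → 41 vs 30 = True. Stack: [True]
POP_JUMP_IF_FALSE → pop True; no jump. Stack: []
LOAD_FAST_LOAD_FAST r,z → push 41,210. Stack: [41, 210]
BINARY_OP - → 41 - 210 = -169. Stack: [-169]
LOAD_FAST z → push 210. Stack: [-169, 210]
BINARY_OP ^ → -169 ^ 210 = -123. Stack: [-123]
STORE_FAST u → u=-123. Stack: []
LOAD_FAST u → push -123. Stack: [-123]
RETURN_VALUE → return -123.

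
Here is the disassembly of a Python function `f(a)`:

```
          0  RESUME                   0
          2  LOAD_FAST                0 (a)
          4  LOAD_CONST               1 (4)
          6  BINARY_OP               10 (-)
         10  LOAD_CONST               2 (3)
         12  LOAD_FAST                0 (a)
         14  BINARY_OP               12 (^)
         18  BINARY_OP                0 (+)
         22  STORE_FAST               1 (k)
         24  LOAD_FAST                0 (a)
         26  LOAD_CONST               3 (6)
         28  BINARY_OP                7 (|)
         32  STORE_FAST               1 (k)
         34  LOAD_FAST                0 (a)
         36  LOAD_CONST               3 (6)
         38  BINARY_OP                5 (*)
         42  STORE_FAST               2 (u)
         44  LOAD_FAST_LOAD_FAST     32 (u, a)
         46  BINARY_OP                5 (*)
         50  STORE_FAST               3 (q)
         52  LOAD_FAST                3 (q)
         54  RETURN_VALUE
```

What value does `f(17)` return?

LOAD_FAST a → push 17. Stack: [17]
LOAD_CONST → push 4. Stack: [17, 4]
BINARY_OP - → 17 - 4 = 13. Stack: [13]
LOAD_CONST → push 3. Stack: [13, 3]
LOAD_FAST a → push 17. Stack: [13, 3, 17]
BINARY_OP ^ → 3 ^ 17 = 18. Stack: [13, 18]
BINARY_OP + → 13 + 18 = 31. Stack: [31]
STORE_FAST k → k=31. Stack: []
LOAD_FAST a → push 17. Stack: [17]
LOAD_CONST → push 6. Stack: [17, 6]
BINARY_OP | → 17 | 6 = 23. Stack: [23]
STORE_FAST k → k=23. Stack: []
LOAD_FAST a → push 17. Stack: [17]
LOAD_CONST → push 6. Stack: [17, 6]
BINARY_OP * → 17 * 6 = 102. Stack: [102]
STORE_FAST u → u=102. Stack: []
LOAD_FAST_LOAD_FAST u,a → push 102,17. Stack: [102, 17]
BINARY_OP * → 102 * 17 = 1734. Stack: [1734]
STORE_FAST q → q=1734. Stack: []
LOAD_FAST q → push 1734. Stack: [1734]
RETURN_VALUE → return 1734.

1734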